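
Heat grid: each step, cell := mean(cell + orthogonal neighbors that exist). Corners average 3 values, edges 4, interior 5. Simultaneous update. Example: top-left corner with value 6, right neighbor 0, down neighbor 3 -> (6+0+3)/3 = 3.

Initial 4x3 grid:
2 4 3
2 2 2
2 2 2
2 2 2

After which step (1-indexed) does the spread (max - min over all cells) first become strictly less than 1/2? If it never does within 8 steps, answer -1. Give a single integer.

Step 1: max=3, min=2, spread=1
Step 2: max=649/240, min=2, spread=169/240
Step 3: max=467/180, min=2, spread=107/180
Step 4: max=11969/4800, min=3047/1500, spread=11093/24000
  -> spread < 1/2 first at step 4
Step 5: max=6343129/2592000, min=222241/108000, spread=201869/518400
Step 6: max=373579471/155520000, min=45097573/21600000, spread=244384727/777600000
Step 7: max=7380995863/3110400000, min=410479243/194400000, spread=3614791/13824000
Step 8: max=1314389368751/559872000000, min=55283873921/25920000000, spread=601288460287/2799360000000

Answer: 4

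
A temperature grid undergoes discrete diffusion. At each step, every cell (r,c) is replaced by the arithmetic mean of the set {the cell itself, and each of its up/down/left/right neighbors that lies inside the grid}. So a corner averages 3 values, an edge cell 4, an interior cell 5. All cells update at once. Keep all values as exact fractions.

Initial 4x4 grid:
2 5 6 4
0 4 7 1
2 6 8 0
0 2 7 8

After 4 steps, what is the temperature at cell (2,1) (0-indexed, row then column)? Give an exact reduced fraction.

Answer: 17363/4500

Derivation:
Step 1: cell (2,1) = 22/5
Step 2: cell (2,1) = 403/100
Step 3: cell (2,1) = 1469/375
Step 4: cell (2,1) = 17363/4500
Full grid after step 4:
  43849/12960 834881/216000 922489/216000 17497/4050
  351823/108000 694559/180000 98399/22500 960679/216000
  343183/108000 17363/4500 272299/60000 335741/72000
  6517/2025 419653/108000 18347/4000 104209/21600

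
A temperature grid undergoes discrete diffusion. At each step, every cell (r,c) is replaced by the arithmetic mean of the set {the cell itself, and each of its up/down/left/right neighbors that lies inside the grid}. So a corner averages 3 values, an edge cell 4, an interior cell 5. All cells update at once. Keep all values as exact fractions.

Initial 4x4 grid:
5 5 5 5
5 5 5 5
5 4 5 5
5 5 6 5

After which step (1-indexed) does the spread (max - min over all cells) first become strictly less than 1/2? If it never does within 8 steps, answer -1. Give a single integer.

Step 1: max=16/3, min=19/4, spread=7/12
Step 2: max=187/36, min=487/100, spread=73/225
  -> spread < 1/2 first at step 2
Step 3: max=2221/432, min=11737/2400, spread=5417/21600
Step 4: max=330563/64800, min=7871/1600, spread=943/5184
Step 5: max=9861737/1944000, min=10654609/2160000, spread=2725889/19440000
Step 6: max=294776459/58320000, min=35557829/7200000, spread=67580441/583200000
Step 7: max=1763500693/349920000, min=961420307/194400000, spread=82360351/874800000
Step 8: max=263980244723/52488000000, min=28870121009/5832000000, spread=2074577821/26244000000

Answer: 2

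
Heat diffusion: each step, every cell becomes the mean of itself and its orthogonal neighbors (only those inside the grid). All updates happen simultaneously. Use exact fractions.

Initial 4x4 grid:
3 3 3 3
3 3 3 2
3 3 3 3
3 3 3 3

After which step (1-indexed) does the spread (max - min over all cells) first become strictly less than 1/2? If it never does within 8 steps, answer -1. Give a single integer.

Step 1: max=3, min=8/3, spread=1/3
  -> spread < 1/2 first at step 1
Step 2: max=3, min=329/120, spread=31/120
Step 3: max=3, min=3029/1080, spread=211/1080
Step 4: max=3, min=307157/108000, spread=16843/108000
Step 5: max=26921/9000, min=2777357/972000, spread=130111/972000
Step 6: max=1612841/540000, min=83837633/29160000, spread=3255781/29160000
Step 7: max=1608893/540000, min=2524046309/874800000, spread=82360351/874800000
Step 8: max=289093559/97200000, min=75980683109/26244000000, spread=2074577821/26244000000

Answer: 1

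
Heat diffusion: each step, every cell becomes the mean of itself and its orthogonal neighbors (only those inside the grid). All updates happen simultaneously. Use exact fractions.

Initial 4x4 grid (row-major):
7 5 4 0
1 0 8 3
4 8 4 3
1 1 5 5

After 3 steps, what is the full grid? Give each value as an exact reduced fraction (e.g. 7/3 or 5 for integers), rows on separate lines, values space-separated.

Answer: 8519/2160 27611/7200 27923/7200 3709/1080
12853/3600 24257/6000 11419/3000 27563/7200
4199/1200 1811/500 5077/1200 28163/7200
557/180 4439/1200 14029/3600 9071/2160

Derivation:
After step 1:
  13/3 4 17/4 7/3
  3 22/5 19/5 7/2
  7/2 17/5 28/5 15/4
  2 15/4 15/4 13/3
After step 2:
  34/9 1019/240 863/240 121/36
  457/120 93/25 431/100 803/240
  119/40 413/100 203/50 1031/240
  37/12 129/40 523/120 71/18
After step 3:
  8519/2160 27611/7200 27923/7200 3709/1080
  12853/3600 24257/6000 11419/3000 27563/7200
  4199/1200 1811/500 5077/1200 28163/7200
  557/180 4439/1200 14029/3600 9071/2160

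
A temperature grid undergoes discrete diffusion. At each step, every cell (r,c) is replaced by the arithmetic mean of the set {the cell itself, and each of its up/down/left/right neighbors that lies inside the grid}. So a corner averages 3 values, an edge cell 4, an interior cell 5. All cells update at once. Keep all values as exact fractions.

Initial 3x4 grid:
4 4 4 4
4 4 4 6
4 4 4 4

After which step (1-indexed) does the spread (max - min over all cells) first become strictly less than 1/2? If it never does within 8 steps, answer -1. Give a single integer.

Step 1: max=14/3, min=4, spread=2/3
Step 2: max=547/120, min=4, spread=67/120
Step 3: max=4757/1080, min=4, spread=437/1080
  -> spread < 1/2 first at step 3
Step 4: max=1885531/432000, min=2009/500, spread=29951/86400
Step 5: max=16767821/3888000, min=13658/3375, spread=206761/777600
Step 6: max=6676995571/1555200000, min=10965671/2700000, spread=14430763/62208000
Step 7: max=398355741689/93312000000, min=881652727/216000000, spread=139854109/746496000
Step 8: max=23817351890251/5598720000000, min=79611228977/19440000000, spread=7114543559/44789760000

Answer: 3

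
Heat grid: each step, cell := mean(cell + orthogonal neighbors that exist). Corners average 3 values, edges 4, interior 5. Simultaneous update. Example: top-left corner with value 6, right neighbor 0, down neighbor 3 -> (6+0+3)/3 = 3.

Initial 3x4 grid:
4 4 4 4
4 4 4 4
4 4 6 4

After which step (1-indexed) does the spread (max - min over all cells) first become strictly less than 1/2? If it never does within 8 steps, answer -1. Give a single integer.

Answer: 3

Derivation:
Step 1: max=14/3, min=4, spread=2/3
Step 2: max=271/60, min=4, spread=31/60
Step 3: max=2371/540, min=4, spread=211/540
  -> spread < 1/2 first at step 3
Step 4: max=232897/54000, min=3647/900, spread=14077/54000
Step 5: max=2084407/486000, min=219683/54000, spread=5363/24300
Step 6: max=62060809/14580000, min=122869/30000, spread=93859/583200
Step 7: max=3709474481/874800000, min=199736467/48600000, spread=4568723/34992000
Step 8: max=221732435629/52488000000, min=6013618889/1458000000, spread=8387449/83980800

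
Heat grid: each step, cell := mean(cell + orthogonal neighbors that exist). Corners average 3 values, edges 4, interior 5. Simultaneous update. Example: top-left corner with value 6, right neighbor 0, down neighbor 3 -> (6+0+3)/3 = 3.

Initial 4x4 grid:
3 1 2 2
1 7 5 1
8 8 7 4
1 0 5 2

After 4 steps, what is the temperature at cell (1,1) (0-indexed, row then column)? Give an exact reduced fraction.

Answer: 89507/22500

Derivation:
Step 1: cell (1,1) = 22/5
Step 2: cell (1,1) = 114/25
Step 3: cell (1,1) = 6061/1500
Step 4: cell (1,1) = 89507/22500
Full grid after step 4:
  58327/16200 749401/216000 712441/216000 200731/64800
  844771/216000 89507/22500 672853/180000 93887/27000
  303569/72000 85053/20000 371081/90000 20827/5400
  89689/21600 151477/36000 17759/4320 127421/32400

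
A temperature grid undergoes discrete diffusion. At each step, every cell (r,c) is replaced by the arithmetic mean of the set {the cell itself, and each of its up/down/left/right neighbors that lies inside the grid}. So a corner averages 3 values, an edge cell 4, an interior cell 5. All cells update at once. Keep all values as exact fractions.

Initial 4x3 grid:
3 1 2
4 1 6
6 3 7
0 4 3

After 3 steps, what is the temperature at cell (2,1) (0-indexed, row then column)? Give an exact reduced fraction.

Answer: 462/125

Derivation:
Step 1: cell (2,1) = 21/5
Step 2: cell (2,1) = 177/50
Step 3: cell (2,1) = 462/125
Full grid after step 3:
  601/216 41219/14400 221/72
  22687/7200 19471/6000 8579/2400
  23837/7200 462/125 28087/7200
  7397/2160 2843/800 8677/2160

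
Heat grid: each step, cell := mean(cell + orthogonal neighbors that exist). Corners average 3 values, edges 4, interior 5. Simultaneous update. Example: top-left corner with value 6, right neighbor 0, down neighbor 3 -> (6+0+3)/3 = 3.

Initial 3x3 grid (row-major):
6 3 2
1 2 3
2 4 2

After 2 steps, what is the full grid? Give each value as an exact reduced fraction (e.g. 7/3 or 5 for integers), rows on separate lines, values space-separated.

Answer: 28/9 237/80 49/18
661/240 267/100 631/240
91/36 313/120 31/12

Derivation:
After step 1:
  10/3 13/4 8/3
  11/4 13/5 9/4
  7/3 5/2 3
After step 2:
  28/9 237/80 49/18
  661/240 267/100 631/240
  91/36 313/120 31/12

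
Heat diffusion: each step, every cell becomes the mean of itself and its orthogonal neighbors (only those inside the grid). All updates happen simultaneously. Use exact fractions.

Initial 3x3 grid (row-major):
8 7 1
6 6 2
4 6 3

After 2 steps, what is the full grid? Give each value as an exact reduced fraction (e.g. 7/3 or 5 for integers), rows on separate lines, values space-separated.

After step 1:
  7 11/2 10/3
  6 27/5 3
  16/3 19/4 11/3
After step 2:
  37/6 637/120 71/18
  89/15 493/100 77/20
  193/36 383/80 137/36

Answer: 37/6 637/120 71/18
89/15 493/100 77/20
193/36 383/80 137/36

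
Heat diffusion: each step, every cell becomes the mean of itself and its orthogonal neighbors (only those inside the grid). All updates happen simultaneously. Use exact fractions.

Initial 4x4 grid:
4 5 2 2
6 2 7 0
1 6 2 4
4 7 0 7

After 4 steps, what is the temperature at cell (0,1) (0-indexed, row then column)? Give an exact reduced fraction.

Step 1: cell (0,1) = 13/4
Step 2: cell (0,1) = 349/80
Step 3: cell (0,1) = 8743/2400
Step 4: cell (0,1) = 276637/72000
Full grid after step 4:
  84623/21600 276637/72000 141331/43200 202721/64800
  36739/9000 223873/60000 637727/180000 6737/2160
  7117/1800 238289/60000 642703/180000 188173/54000
  87727/21600 56089/14400 824767/216000 46349/12960

Answer: 276637/72000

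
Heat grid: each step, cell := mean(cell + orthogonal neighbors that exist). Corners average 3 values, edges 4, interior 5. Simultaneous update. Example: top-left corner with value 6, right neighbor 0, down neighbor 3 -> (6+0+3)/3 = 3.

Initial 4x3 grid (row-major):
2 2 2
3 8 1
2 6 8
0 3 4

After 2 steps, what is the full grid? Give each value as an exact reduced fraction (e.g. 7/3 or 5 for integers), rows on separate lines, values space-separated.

After step 1:
  7/3 7/2 5/3
  15/4 4 19/4
  11/4 27/5 19/4
  5/3 13/4 5
After step 2:
  115/36 23/8 119/36
  77/24 107/25 91/24
  407/120 403/100 199/40
  23/9 919/240 13/3

Answer: 115/36 23/8 119/36
77/24 107/25 91/24
407/120 403/100 199/40
23/9 919/240 13/3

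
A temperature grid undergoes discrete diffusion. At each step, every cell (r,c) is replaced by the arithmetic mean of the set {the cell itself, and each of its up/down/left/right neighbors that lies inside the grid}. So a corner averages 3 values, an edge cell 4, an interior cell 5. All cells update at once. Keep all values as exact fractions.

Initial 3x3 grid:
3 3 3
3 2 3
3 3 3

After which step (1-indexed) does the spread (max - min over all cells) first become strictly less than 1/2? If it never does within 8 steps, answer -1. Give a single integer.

Step 1: max=3, min=11/4, spread=1/4
  -> spread < 1/2 first at step 1
Step 2: max=231/80, min=69/25, spread=51/400
Step 3: max=1033/360, min=13577/4800, spread=589/14400
Step 4: max=822919/288000, min=85057/30000, spread=31859/1440000
Step 5: max=5135279/1800000, min=49148393/17280000, spread=751427/86400000
Step 6: max=2955336871/1036800000, min=307365313/108000000, spread=23149331/5184000000
Step 7: max=18465068111/6480000000, min=177141345737/62208000000, spread=616540643/311040000000
Step 8: max=10633507991239/3732480000000, min=1107287546017/388800000000, spread=17737747379/18662400000000

Answer: 1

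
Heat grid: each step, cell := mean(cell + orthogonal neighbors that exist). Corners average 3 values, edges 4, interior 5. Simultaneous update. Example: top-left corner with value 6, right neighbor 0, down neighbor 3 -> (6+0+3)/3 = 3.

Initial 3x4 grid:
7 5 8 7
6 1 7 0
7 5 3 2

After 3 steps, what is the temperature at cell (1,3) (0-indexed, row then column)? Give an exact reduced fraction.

Answer: 15203/3600

Derivation:
Step 1: cell (1,3) = 4
Step 2: cell (1,3) = 217/60
Step 3: cell (1,3) = 15203/3600
Full grid after step 3:
  1337/240 1051/200 2087/400 211/45
  24859/4800 5063/1000 25903/6000 15203/3600
  1843/360 3579/800 29191/7200 7453/2160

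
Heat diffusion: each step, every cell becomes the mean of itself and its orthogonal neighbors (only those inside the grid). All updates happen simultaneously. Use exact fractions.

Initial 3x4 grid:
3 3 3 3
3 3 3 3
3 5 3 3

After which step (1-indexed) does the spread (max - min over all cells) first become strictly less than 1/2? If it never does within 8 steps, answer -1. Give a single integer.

Step 1: max=11/3, min=3, spread=2/3
Step 2: max=211/60, min=3, spread=31/60
Step 3: max=1831/540, min=3, spread=211/540
  -> spread < 1/2 first at step 3
Step 4: max=178897/54000, min=2747/900, spread=14077/54000
Step 5: max=1598407/486000, min=165683/54000, spread=5363/24300
Step 6: max=47480809/14580000, min=92869/30000, spread=93859/583200
Step 7: max=2834674481/874800000, min=151136467/48600000, spread=4568723/34992000
Step 8: max=169244435629/52488000000, min=4555618889/1458000000, spread=8387449/83980800

Answer: 3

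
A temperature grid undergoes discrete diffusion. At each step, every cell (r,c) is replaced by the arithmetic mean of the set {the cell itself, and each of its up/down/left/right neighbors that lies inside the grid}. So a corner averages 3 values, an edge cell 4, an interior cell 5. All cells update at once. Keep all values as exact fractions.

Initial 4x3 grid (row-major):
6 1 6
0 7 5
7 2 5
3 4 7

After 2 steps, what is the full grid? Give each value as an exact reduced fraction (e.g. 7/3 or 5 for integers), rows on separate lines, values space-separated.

Answer: 37/9 43/12 59/12
10/3 19/4 35/8
53/12 79/20 125/24
35/9 19/4 169/36

Derivation:
After step 1:
  7/3 5 4
  5 3 23/4
  3 5 19/4
  14/3 4 16/3
After step 2:
  37/9 43/12 59/12
  10/3 19/4 35/8
  53/12 79/20 125/24
  35/9 19/4 169/36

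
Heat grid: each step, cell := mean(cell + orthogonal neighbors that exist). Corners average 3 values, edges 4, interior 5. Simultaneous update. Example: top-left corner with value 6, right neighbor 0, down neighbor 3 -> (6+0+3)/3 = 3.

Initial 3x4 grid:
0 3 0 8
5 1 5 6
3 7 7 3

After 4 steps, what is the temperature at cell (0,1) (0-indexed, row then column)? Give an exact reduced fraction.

Step 1: cell (0,1) = 1
Step 2: cell (0,1) = 89/30
Step 3: cell (0,1) = 1031/360
Step 4: cell (0,1) = 18103/5400
Full grid after step 4:
  76279/25920 18103/5400 20557/5400 56663/12960
  598571/172800 52193/14400 10403/2400 132229/28800
  10931/2880 30529/7200 98453/21600 64033/12960

Answer: 18103/5400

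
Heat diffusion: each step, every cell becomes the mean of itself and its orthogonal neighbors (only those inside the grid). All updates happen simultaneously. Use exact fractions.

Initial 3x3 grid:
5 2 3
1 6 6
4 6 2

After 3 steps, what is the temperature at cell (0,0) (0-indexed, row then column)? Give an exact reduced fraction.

Step 1: cell (0,0) = 8/3
Step 2: cell (0,0) = 32/9
Step 3: cell (0,0) = 487/135
Full grid after step 3:
  487/135 1727/450 8497/2160
  13891/3600 23893/6000 60589/14400
  4301/1080 30557/7200 9307/2160

Answer: 487/135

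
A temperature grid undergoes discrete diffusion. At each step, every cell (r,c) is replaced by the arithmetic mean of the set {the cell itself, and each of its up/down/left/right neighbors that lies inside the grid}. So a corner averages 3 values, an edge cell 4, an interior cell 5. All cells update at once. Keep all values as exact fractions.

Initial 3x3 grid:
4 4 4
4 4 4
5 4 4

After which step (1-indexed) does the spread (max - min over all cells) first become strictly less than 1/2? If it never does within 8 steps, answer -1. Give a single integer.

Answer: 1

Derivation:
Step 1: max=13/3, min=4, spread=1/3
  -> spread < 1/2 first at step 1
Step 2: max=77/18, min=4, spread=5/18
Step 3: max=905/216, min=4, spread=41/216
Step 4: max=53971/12960, min=1451/360, spread=347/2592
Step 5: max=3217337/777600, min=14557/3600, spread=2921/31104
Step 6: max=192452539/46656000, min=1753483/432000, spread=24611/373248
Step 7: max=11516162033/2799360000, min=39536741/9720000, spread=207329/4478976
Step 8: max=689876352451/167961600000, min=2112401599/518400000, spread=1746635/53747712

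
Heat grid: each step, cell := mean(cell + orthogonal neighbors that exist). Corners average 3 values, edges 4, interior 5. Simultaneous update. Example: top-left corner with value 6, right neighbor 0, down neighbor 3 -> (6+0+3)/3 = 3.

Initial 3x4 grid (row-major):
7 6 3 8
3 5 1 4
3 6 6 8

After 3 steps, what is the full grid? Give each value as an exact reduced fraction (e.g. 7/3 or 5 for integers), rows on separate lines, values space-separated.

After step 1:
  16/3 21/4 9/2 5
  9/2 21/5 19/5 21/4
  4 5 21/4 6
After step 2:
  181/36 1157/240 371/80 59/12
  541/120 91/20 23/5 401/80
  9/2 369/80 401/80 11/2
After step 3:
  10337/2160 6853/1440 759/160 437/90
  6691/1440 2771/600 381/80 4807/960
  3269/720 747/160 789/160 207/40

Answer: 10337/2160 6853/1440 759/160 437/90
6691/1440 2771/600 381/80 4807/960
3269/720 747/160 789/160 207/40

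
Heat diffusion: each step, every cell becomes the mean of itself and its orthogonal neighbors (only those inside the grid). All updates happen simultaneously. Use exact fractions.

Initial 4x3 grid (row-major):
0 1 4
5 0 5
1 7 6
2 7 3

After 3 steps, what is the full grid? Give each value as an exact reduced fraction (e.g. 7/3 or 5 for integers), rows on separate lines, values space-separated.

Answer: 821/360 35161/14400 6701/2160
6211/2400 9847/3000 12829/3600
25493/7200 5821/1500 8117/1800
1039/270 63971/14400 10187/2160

Derivation:
After step 1:
  2 5/4 10/3
  3/2 18/5 15/4
  15/4 21/5 21/4
  10/3 19/4 16/3
After step 2:
  19/12 611/240 25/9
  217/80 143/50 239/60
  767/240 431/100 139/30
  71/18 1057/240 46/9
After step 3:
  821/360 35161/14400 6701/2160
  6211/2400 9847/3000 12829/3600
  25493/7200 5821/1500 8117/1800
  1039/270 63971/14400 10187/2160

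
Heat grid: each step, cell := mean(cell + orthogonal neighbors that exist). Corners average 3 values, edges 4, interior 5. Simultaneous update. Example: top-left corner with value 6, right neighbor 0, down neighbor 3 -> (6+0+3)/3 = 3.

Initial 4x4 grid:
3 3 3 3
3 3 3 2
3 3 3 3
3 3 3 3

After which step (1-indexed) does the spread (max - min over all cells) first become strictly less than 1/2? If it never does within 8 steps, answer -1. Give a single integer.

Step 1: max=3, min=8/3, spread=1/3
  -> spread < 1/2 first at step 1
Step 2: max=3, min=329/120, spread=31/120
Step 3: max=3, min=3029/1080, spread=211/1080
Step 4: max=3, min=307157/108000, spread=16843/108000
Step 5: max=26921/9000, min=2777357/972000, spread=130111/972000
Step 6: max=1612841/540000, min=83837633/29160000, spread=3255781/29160000
Step 7: max=1608893/540000, min=2524046309/874800000, spread=82360351/874800000
Step 8: max=289093559/97200000, min=75980683109/26244000000, spread=2074577821/26244000000

Answer: 1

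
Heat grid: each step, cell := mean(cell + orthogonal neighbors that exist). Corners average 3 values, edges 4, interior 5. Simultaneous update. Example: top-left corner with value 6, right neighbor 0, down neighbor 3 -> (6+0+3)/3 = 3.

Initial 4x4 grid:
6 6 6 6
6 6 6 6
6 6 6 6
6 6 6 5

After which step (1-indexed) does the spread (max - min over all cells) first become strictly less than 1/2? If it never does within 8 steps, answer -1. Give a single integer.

Answer: 1

Derivation:
Step 1: max=6, min=17/3, spread=1/3
  -> spread < 1/2 first at step 1
Step 2: max=6, min=103/18, spread=5/18
Step 3: max=6, min=1255/216, spread=41/216
Step 4: max=6, min=37837/6480, spread=1043/6480
Step 5: max=6, min=1140847/194400, spread=25553/194400
Step 6: max=107921/18000, min=34320541/5832000, spread=645863/5832000
Step 7: max=719029/120000, min=1032118309/174960000, spread=16225973/174960000
Step 8: max=323299/54000, min=31015322017/5248800000, spread=409340783/5248800000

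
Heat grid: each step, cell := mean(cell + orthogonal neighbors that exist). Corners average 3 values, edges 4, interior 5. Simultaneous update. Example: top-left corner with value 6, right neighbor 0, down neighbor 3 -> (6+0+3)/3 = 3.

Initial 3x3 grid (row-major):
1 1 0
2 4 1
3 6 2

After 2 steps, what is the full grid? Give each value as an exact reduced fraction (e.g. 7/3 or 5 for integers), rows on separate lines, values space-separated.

Answer: 16/9 63/40 47/36
103/40 123/50 493/240
119/36 793/240 17/6

Derivation:
After step 1:
  4/3 3/2 2/3
  5/2 14/5 7/4
  11/3 15/4 3
After step 2:
  16/9 63/40 47/36
  103/40 123/50 493/240
  119/36 793/240 17/6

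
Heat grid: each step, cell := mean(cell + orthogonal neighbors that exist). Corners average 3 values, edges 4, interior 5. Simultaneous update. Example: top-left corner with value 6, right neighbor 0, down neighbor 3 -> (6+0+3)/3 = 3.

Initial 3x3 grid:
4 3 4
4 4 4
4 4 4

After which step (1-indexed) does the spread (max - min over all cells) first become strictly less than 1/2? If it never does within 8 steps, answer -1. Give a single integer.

Answer: 1

Derivation:
Step 1: max=4, min=11/3, spread=1/3
  -> spread < 1/2 first at step 1
Step 2: max=4, min=893/240, spread=67/240
Step 3: max=793/200, min=8203/2160, spread=1807/10800
Step 4: max=21239/5400, min=3298037/864000, spread=33401/288000
Step 5: max=2116609/540000, min=29874067/7776000, spread=3025513/38880000
Step 6: max=112444051/28800000, min=11976673133/3110400000, spread=53531/995328
Step 7: max=30312883949/7776000000, min=720463074151/186624000000, spread=450953/11943936
Step 8: max=3631471389481/933120000000, min=43280856439397/11197440000000, spread=3799043/143327232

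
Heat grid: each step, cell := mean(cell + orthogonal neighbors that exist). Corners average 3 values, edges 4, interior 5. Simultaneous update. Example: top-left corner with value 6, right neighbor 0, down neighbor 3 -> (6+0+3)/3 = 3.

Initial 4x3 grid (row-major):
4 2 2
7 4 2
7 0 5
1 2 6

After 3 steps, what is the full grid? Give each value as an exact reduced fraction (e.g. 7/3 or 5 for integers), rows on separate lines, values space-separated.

Answer: 1657/432 12403/3600 209/72
29051/7200 20333/6000 3871/1200
26051/7200 2681/750 5819/1800
3793/1080 46577/14400 7391/2160

Derivation:
After step 1:
  13/3 3 2
  11/2 3 13/4
  15/4 18/5 13/4
  10/3 9/4 13/3
After step 2:
  77/18 37/12 11/4
  199/48 367/100 23/8
  971/240 317/100 433/120
  28/9 811/240 59/18
After step 3:
  1657/432 12403/3600 209/72
  29051/7200 20333/6000 3871/1200
  26051/7200 2681/750 5819/1800
  3793/1080 46577/14400 7391/2160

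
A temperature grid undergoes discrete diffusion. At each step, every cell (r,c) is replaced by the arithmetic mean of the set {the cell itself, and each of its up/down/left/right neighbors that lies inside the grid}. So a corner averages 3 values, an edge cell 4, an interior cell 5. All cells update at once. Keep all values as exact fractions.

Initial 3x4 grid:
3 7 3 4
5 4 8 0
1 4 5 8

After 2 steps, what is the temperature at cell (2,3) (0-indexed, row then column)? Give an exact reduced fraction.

Answer: 187/36

Derivation:
Step 1: cell (2,3) = 13/3
Step 2: cell (2,3) = 187/36
Full grid after step 2:
  25/6 407/80 193/48 77/18
  1031/240 103/25 527/100 47/12
  121/36 1121/240 217/48 187/36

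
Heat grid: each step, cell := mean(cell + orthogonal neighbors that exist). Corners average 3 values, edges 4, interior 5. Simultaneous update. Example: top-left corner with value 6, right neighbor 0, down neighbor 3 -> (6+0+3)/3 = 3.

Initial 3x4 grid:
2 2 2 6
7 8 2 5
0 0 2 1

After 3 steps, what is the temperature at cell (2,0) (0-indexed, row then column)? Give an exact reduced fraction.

Step 1: cell (2,0) = 7/3
Step 2: cell (2,0) = 109/36
Step 3: cell (2,0) = 811/270
Full grid after step 3:
  7783/2160 13073/3600 778/225 488/135
  16699/4800 3223/1000 6571/2000 7637/2400
  811/270 20921/7200 19021/7200 6193/2160

Answer: 811/270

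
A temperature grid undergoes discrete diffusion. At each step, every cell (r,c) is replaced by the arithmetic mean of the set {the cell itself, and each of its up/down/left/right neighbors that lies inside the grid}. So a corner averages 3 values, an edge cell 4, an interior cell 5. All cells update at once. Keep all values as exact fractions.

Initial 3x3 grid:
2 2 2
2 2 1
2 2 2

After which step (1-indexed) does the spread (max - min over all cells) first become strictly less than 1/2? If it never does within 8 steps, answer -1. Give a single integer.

Answer: 1

Derivation:
Step 1: max=2, min=5/3, spread=1/3
  -> spread < 1/2 first at step 1
Step 2: max=2, min=413/240, spread=67/240
Step 3: max=393/200, min=3883/2160, spread=1807/10800
Step 4: max=10439/5400, min=1570037/864000, spread=33401/288000
Step 5: max=1036609/540000, min=14322067/7776000, spread=3025513/38880000
Step 6: max=54844051/28800000, min=5755873133/3110400000, spread=53531/995328
Step 7: max=14760883949/7776000000, min=347215074151/186624000000, spread=450953/11943936
Step 8: max=1765231389481/933120000000, min=20885976439397/11197440000000, spread=3799043/143327232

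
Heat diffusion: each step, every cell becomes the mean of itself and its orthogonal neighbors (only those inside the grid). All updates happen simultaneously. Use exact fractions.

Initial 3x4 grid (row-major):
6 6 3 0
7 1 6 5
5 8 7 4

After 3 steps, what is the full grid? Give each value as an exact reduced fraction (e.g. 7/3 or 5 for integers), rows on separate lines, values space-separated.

Answer: 5683/1080 6643/1440 1207/288 4007/1080
5093/960 21/4 113/25 1383/320
12481/2160 3889/720 95/18 10409/2160

Derivation:
After step 1:
  19/3 4 15/4 8/3
  19/4 28/5 22/5 15/4
  20/3 21/4 25/4 16/3
After step 2:
  181/36 1181/240 889/240 61/18
  467/80 24/5 19/4 323/80
  50/9 713/120 637/120 46/9
After step 3:
  5683/1080 6643/1440 1207/288 4007/1080
  5093/960 21/4 113/25 1383/320
  12481/2160 3889/720 95/18 10409/2160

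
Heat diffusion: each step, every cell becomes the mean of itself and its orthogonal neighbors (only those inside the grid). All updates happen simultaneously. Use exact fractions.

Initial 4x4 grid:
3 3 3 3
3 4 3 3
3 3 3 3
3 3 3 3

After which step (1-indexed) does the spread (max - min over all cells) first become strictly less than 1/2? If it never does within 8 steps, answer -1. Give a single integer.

Answer: 1

Derivation:
Step 1: max=13/4, min=3, spread=1/4
  -> spread < 1/2 first at step 1
Step 2: max=161/50, min=3, spread=11/50
Step 3: max=7567/2400, min=3, spread=367/2400
Step 4: max=33971/10800, min=1813/600, spread=1337/10800
Step 5: max=1013669/324000, min=54469/18000, spread=33227/324000
Step 6: max=30374327/9720000, min=328049/108000, spread=849917/9720000
Step 7: max=908514347/291600000, min=4928533/1620000, spread=21378407/291600000
Step 8: max=27210462371/8748000000, min=1481688343/486000000, spread=540072197/8748000000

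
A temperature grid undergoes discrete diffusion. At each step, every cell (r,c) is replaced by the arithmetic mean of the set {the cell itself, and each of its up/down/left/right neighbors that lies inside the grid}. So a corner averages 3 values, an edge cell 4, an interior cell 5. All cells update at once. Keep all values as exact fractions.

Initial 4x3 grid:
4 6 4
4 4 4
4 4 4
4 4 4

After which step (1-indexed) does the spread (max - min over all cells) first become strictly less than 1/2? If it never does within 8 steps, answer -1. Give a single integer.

Step 1: max=14/3, min=4, spread=2/3
Step 2: max=547/120, min=4, spread=67/120
Step 3: max=4757/1080, min=4, spread=437/1080
  -> spread < 1/2 first at step 3
Step 4: max=1885531/432000, min=2009/500, spread=29951/86400
Step 5: max=16767821/3888000, min=13658/3375, spread=206761/777600
Step 6: max=6676995571/1555200000, min=10965671/2700000, spread=14430763/62208000
Step 7: max=398355741689/93312000000, min=881652727/216000000, spread=139854109/746496000
Step 8: max=23817351890251/5598720000000, min=79611228977/19440000000, spread=7114543559/44789760000

Answer: 3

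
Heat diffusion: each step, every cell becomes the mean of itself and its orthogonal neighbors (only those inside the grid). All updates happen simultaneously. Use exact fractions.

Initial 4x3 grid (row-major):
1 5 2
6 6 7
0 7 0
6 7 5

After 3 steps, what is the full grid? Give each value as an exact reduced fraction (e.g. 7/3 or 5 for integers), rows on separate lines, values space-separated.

Answer: 509/120 29317/7200 2413/540
4907/1200 3497/750 15371/3600
17041/3600 26621/6000 5747/1200
1993/432 71809/14400 661/144

Derivation:
After step 1:
  4 7/2 14/3
  13/4 31/5 15/4
  19/4 4 19/4
  13/3 25/4 4
After step 2:
  43/12 551/120 143/36
  91/20 207/50 581/120
  49/12 519/100 33/8
  46/9 223/48 5
After step 3:
  509/120 29317/7200 2413/540
  4907/1200 3497/750 15371/3600
  17041/3600 26621/6000 5747/1200
  1993/432 71809/14400 661/144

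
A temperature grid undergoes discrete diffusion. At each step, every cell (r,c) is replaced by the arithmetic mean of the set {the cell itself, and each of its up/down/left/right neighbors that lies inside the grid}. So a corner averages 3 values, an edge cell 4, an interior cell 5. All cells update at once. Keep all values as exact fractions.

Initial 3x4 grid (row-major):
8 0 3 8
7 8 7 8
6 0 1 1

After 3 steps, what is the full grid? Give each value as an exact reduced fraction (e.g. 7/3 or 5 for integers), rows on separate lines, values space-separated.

After step 1:
  5 19/4 9/2 19/3
  29/4 22/5 27/5 6
  13/3 15/4 9/4 10/3
After step 2:
  17/3 373/80 1259/240 101/18
  1259/240 511/100 451/100 79/15
  46/9 221/60 221/60 139/36
After step 3:
  623/120 4137/800 36053/7200 11609/2160
  76081/14400 13927/3000 28579/6000 4331/900
  10109/2160 15829/3600 3541/900 1153/270

Answer: 623/120 4137/800 36053/7200 11609/2160
76081/14400 13927/3000 28579/6000 4331/900
10109/2160 15829/3600 3541/900 1153/270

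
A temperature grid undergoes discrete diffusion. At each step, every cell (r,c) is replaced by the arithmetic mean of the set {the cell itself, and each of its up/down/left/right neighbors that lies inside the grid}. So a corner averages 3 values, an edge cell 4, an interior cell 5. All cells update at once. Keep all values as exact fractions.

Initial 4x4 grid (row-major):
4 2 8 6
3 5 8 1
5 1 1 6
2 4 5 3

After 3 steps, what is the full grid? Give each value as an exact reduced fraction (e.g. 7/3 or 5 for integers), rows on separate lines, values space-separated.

Answer: 947/240 3519/800 11797/2400 3577/720
4511/1200 8047/2000 8791/2000 5641/1200
12101/3600 21427/6000 23707/6000 2839/720
7117/2160 24457/7200 5117/1440 8317/2160

Derivation:
After step 1:
  3 19/4 6 5
  17/4 19/5 23/5 21/4
  11/4 16/5 21/5 11/4
  11/3 3 13/4 14/3
After step 2:
  4 351/80 407/80 65/12
  69/20 103/25 477/100 22/5
  52/15 339/100 18/5 253/60
  113/36 787/240 907/240 32/9
After step 3:
  947/240 3519/800 11797/2400 3577/720
  4511/1200 8047/2000 8791/2000 5641/1200
  12101/3600 21427/6000 23707/6000 2839/720
  7117/2160 24457/7200 5117/1440 8317/2160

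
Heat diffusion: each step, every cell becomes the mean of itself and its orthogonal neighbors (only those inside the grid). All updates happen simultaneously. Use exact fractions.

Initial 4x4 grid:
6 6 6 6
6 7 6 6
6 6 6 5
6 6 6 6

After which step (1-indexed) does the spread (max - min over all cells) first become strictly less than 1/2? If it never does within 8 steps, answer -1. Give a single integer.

Step 1: max=25/4, min=17/3, spread=7/12
Step 2: max=311/50, min=689/120, spread=287/600
  -> spread < 1/2 first at step 2
Step 3: max=14767/2400, min=6269/1080, spread=7523/21600
Step 4: max=66371/10800, min=190061/32400, spread=2263/8100
Step 5: max=79313/12960, min=5718683/972000, spread=7181/30375
Step 6: max=11881093/1944000, min=172410863/29160000, spread=1451383/7290000
Step 7: max=1777316567/291600000, min=5185454129/874800000, spread=36623893/218700000
Step 8: max=53228882681/8748000000, min=155991853631/26244000000, spread=923698603/6561000000

Answer: 2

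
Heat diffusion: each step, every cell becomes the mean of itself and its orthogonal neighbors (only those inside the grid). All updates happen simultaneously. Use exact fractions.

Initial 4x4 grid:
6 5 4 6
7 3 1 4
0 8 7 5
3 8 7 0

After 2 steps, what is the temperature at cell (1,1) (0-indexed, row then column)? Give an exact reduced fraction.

Answer: 223/50

Derivation:
Step 1: cell (1,1) = 24/5
Step 2: cell (1,1) = 223/50
Full grid after step 2:
  29/6 193/40 509/120 38/9
  193/40 223/50 111/25 247/60
  521/120 133/25 241/50 22/5
  44/9 313/60 27/5 9/2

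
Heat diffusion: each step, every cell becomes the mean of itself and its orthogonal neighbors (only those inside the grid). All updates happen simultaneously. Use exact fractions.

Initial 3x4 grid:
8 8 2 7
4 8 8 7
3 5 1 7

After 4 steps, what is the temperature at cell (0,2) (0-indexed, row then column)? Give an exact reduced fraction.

Step 1: cell (0,2) = 25/4
Step 2: cell (0,2) = 1397/240
Step 3: cell (0,2) = 44483/7200
Step 4: cell (0,2) = 1286531/216000
Full grid after step 4:
  771431/129600 1309471/216000 1286531/216000 781441/129600
  4912669/864000 2029781/360000 2094031/360000 4976159/864000
  25303/4800 48379/9000 97513/18000 81299/14400

Answer: 1286531/216000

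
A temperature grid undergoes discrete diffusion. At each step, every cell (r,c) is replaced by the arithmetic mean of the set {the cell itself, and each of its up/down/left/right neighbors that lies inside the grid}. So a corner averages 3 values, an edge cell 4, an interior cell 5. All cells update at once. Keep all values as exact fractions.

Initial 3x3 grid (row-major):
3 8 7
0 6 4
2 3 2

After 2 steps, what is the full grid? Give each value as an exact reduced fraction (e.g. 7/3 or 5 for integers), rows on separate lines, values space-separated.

After step 1:
  11/3 6 19/3
  11/4 21/5 19/4
  5/3 13/4 3
After step 2:
  149/36 101/20 205/36
  737/240 419/100 1097/240
  23/9 727/240 11/3

Answer: 149/36 101/20 205/36
737/240 419/100 1097/240
23/9 727/240 11/3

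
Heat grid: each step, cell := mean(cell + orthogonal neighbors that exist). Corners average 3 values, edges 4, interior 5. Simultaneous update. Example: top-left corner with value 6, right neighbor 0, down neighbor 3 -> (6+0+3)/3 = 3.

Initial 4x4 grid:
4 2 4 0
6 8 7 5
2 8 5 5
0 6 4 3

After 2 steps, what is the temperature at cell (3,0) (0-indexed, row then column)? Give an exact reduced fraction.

Step 1: cell (3,0) = 8/3
Step 2: cell (3,0) = 67/18
Full grid after step 2:
  9/2 359/80 331/80 7/2
  24/5 273/50 253/50 351/80
  131/30 263/50 132/25 371/80
  67/18 131/30 47/10 13/3

Answer: 67/18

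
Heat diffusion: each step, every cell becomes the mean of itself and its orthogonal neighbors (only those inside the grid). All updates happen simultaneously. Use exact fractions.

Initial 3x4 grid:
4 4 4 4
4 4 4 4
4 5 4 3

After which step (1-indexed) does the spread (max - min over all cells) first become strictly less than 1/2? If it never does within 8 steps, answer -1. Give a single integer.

Answer: 2

Derivation:
Step 1: max=13/3, min=11/3, spread=2/3
Step 2: max=1007/240, min=137/36, spread=281/720
  -> spread < 1/2 first at step 2
Step 3: max=9017/2160, min=419/108, spread=637/2160
Step 4: max=267707/64800, min=3386341/864000, spread=549257/2592000
Step 5: max=7991609/1944000, min=204314879/51840000, spread=26384083/155520000
Step 6: max=238618583/58320000, min=12302548861/3110400000, spread=1271326697/9331200000
Step 7: max=1784021459/437400000, min=740468712599/186624000000, spread=62141329723/559872000000
Step 8: max=427021398199/104976000000, min=44529953987941/11197440000000, spread=3056985459857/33592320000000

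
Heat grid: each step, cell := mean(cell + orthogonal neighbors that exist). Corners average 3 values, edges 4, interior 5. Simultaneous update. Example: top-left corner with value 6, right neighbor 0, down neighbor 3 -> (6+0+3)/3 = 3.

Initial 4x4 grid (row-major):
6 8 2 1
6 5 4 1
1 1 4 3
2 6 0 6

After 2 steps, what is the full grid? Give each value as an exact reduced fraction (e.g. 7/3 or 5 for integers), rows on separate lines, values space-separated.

Answer: 197/36 307/60 203/60 22/9
277/60 423/100 82/25 617/240
67/20 307/100 33/10 223/80
31/12 253/80 233/80 7/2

Derivation:
After step 1:
  20/3 21/4 15/4 4/3
  9/2 24/5 16/5 9/4
  5/2 17/5 12/5 7/2
  3 9/4 4 3
After step 2:
  197/36 307/60 203/60 22/9
  277/60 423/100 82/25 617/240
  67/20 307/100 33/10 223/80
  31/12 253/80 233/80 7/2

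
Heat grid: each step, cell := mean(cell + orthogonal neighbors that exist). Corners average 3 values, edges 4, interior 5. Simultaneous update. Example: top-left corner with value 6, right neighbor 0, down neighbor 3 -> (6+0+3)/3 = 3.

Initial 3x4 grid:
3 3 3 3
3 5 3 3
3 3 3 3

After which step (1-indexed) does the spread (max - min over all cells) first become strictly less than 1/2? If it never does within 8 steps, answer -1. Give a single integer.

Answer: 2

Derivation:
Step 1: max=7/2, min=3, spread=1/2
Step 2: max=173/50, min=3, spread=23/50
  -> spread < 1/2 first at step 2
Step 3: max=8011/2400, min=613/200, spread=131/480
Step 4: max=71351/21600, min=11191/3600, spread=841/4320
Step 5: max=28462051/8640000, min=2253373/720000, spread=56863/345600
Step 6: max=254814341/77760000, min=20429543/6480000, spread=386393/3110400
Step 7: max=101705723131/31104000000, min=8196358813/2592000000, spread=26795339/248832000
Step 8: max=6082535714129/1866240000000, min=493646149667/155520000000, spread=254051069/2985984000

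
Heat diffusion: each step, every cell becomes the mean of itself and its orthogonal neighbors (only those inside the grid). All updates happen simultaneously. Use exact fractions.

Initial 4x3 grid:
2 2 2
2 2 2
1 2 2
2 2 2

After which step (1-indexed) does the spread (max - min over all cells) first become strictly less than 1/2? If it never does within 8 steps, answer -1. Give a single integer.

Step 1: max=2, min=5/3, spread=1/3
  -> spread < 1/2 first at step 1
Step 2: max=2, min=209/120, spread=31/120
Step 3: max=2, min=1949/1080, spread=211/1080
Step 4: max=3553/1800, min=199103/108000, spread=14077/108000
Step 5: max=212317/108000, min=1803593/972000, spread=5363/48600
Step 6: max=117131/60000, min=54579191/29160000, spread=93859/1166400
Step 7: max=189063533/97200000, min=3288925519/1749600000, spread=4568723/69984000
Step 8: max=5650381111/2916000000, min=198171564371/104976000000, spread=8387449/167961600

Answer: 1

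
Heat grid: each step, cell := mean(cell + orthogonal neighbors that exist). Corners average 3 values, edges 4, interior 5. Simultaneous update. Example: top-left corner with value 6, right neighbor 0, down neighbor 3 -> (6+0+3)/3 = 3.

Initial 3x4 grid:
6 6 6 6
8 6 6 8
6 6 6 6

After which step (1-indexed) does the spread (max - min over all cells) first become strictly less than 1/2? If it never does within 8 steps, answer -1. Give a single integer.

Answer: 2

Derivation:
Step 1: max=20/3, min=6, spread=2/3
Step 2: max=787/120, min=313/50, spread=179/600
  -> spread < 1/2 first at step 2
Step 3: max=6917/1080, min=2833/450, spread=589/5400
Step 4: max=2757307/432000, min=1138853/180000, spread=120299/2160000
Step 5: max=164866913/25920000, min=10267723/1620000, spread=116669/5184000
Step 6: max=9882822067/1555200000, min=4110270893/648000000, spread=90859619/7776000000
Step 7: max=592605719753/93312000000, min=246718028887/38880000000, spread=2412252121/466560000000
Step 8: max=35547945835627/5598720000000, min=14805649510133/2332800000000, spread=71935056539/27993600000000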